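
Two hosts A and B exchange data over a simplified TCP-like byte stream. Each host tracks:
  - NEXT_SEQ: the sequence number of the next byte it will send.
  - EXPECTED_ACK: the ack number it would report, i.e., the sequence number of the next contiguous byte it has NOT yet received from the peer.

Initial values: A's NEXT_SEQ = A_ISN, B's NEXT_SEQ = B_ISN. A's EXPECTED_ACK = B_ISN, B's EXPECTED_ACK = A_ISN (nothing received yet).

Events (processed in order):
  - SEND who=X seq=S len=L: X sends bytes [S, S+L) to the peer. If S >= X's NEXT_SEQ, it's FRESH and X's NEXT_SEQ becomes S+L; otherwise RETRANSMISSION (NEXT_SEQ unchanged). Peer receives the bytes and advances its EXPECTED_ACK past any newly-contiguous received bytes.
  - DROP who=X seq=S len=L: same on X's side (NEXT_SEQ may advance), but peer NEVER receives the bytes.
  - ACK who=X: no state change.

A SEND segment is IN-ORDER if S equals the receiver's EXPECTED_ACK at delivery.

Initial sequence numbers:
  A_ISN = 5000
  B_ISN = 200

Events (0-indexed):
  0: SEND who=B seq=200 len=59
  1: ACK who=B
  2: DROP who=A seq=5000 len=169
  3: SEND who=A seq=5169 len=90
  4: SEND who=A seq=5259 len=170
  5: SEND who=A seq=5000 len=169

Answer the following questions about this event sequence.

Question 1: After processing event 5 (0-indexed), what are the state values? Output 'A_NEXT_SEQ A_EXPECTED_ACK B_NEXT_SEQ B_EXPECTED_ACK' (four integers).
After event 0: A_seq=5000 A_ack=259 B_seq=259 B_ack=5000
After event 1: A_seq=5000 A_ack=259 B_seq=259 B_ack=5000
After event 2: A_seq=5169 A_ack=259 B_seq=259 B_ack=5000
After event 3: A_seq=5259 A_ack=259 B_seq=259 B_ack=5000
After event 4: A_seq=5429 A_ack=259 B_seq=259 B_ack=5000
After event 5: A_seq=5429 A_ack=259 B_seq=259 B_ack=5429

5429 259 259 5429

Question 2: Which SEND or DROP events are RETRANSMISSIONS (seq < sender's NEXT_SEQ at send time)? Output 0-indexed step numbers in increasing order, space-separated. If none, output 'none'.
Answer: 5

Derivation:
Step 0: SEND seq=200 -> fresh
Step 2: DROP seq=5000 -> fresh
Step 3: SEND seq=5169 -> fresh
Step 4: SEND seq=5259 -> fresh
Step 5: SEND seq=5000 -> retransmit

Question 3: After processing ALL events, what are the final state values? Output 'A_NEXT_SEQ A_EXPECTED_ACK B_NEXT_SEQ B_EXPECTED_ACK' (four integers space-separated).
Answer: 5429 259 259 5429

Derivation:
After event 0: A_seq=5000 A_ack=259 B_seq=259 B_ack=5000
After event 1: A_seq=5000 A_ack=259 B_seq=259 B_ack=5000
After event 2: A_seq=5169 A_ack=259 B_seq=259 B_ack=5000
After event 3: A_seq=5259 A_ack=259 B_seq=259 B_ack=5000
After event 4: A_seq=5429 A_ack=259 B_seq=259 B_ack=5000
After event 5: A_seq=5429 A_ack=259 B_seq=259 B_ack=5429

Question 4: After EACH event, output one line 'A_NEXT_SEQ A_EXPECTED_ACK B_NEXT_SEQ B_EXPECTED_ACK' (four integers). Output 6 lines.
5000 259 259 5000
5000 259 259 5000
5169 259 259 5000
5259 259 259 5000
5429 259 259 5000
5429 259 259 5429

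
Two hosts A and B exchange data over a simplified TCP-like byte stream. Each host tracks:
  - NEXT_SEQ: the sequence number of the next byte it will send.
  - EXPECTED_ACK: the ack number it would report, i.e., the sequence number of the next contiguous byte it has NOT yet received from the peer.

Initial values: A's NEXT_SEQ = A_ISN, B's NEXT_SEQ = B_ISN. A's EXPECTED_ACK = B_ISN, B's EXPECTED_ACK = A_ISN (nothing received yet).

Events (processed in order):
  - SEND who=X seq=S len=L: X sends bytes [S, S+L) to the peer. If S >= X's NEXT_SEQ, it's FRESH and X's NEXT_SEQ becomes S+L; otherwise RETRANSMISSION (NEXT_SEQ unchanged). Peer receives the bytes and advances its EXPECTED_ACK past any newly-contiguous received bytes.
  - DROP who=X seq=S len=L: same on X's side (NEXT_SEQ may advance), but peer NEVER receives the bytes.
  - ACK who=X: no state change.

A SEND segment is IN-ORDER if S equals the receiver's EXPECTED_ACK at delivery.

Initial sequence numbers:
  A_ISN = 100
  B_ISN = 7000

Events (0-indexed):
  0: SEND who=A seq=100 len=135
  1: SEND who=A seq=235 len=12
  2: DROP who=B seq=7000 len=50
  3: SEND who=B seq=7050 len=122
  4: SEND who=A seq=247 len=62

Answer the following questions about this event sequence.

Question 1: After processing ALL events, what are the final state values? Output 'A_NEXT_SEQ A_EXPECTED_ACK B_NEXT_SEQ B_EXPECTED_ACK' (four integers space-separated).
After event 0: A_seq=235 A_ack=7000 B_seq=7000 B_ack=235
After event 1: A_seq=247 A_ack=7000 B_seq=7000 B_ack=247
After event 2: A_seq=247 A_ack=7000 B_seq=7050 B_ack=247
After event 3: A_seq=247 A_ack=7000 B_seq=7172 B_ack=247
After event 4: A_seq=309 A_ack=7000 B_seq=7172 B_ack=309

Answer: 309 7000 7172 309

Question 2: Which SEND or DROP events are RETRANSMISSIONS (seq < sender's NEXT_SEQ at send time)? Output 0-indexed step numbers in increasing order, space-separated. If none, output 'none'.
Answer: none

Derivation:
Step 0: SEND seq=100 -> fresh
Step 1: SEND seq=235 -> fresh
Step 2: DROP seq=7000 -> fresh
Step 3: SEND seq=7050 -> fresh
Step 4: SEND seq=247 -> fresh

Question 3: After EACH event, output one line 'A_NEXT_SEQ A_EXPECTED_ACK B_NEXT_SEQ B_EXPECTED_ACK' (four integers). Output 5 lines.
235 7000 7000 235
247 7000 7000 247
247 7000 7050 247
247 7000 7172 247
309 7000 7172 309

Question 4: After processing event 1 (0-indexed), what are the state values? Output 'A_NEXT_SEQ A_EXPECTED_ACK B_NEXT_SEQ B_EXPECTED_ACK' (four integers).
After event 0: A_seq=235 A_ack=7000 B_seq=7000 B_ack=235
After event 1: A_seq=247 A_ack=7000 B_seq=7000 B_ack=247

247 7000 7000 247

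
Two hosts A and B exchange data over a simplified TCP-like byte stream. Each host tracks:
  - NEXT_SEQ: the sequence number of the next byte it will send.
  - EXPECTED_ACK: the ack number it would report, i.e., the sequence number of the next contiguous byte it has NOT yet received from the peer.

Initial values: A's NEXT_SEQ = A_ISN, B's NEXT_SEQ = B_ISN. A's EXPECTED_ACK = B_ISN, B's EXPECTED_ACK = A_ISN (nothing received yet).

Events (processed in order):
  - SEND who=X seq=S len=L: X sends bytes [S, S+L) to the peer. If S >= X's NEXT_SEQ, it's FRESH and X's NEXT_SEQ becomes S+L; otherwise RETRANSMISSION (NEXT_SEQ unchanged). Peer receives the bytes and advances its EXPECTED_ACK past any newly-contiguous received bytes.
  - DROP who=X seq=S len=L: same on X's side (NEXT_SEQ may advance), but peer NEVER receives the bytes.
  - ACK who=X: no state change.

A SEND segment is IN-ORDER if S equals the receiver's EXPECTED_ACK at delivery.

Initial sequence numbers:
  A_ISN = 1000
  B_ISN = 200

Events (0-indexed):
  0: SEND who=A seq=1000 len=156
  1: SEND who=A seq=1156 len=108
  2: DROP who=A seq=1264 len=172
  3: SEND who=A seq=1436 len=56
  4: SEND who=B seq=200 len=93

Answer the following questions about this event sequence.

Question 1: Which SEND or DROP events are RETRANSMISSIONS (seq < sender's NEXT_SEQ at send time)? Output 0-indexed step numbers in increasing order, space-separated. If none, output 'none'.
Step 0: SEND seq=1000 -> fresh
Step 1: SEND seq=1156 -> fresh
Step 2: DROP seq=1264 -> fresh
Step 3: SEND seq=1436 -> fresh
Step 4: SEND seq=200 -> fresh

Answer: none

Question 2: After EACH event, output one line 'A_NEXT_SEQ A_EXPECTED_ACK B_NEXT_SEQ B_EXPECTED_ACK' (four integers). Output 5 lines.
1156 200 200 1156
1264 200 200 1264
1436 200 200 1264
1492 200 200 1264
1492 293 293 1264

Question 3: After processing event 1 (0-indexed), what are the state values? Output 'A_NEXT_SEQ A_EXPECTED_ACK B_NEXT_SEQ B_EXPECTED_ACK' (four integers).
After event 0: A_seq=1156 A_ack=200 B_seq=200 B_ack=1156
After event 1: A_seq=1264 A_ack=200 B_seq=200 B_ack=1264

1264 200 200 1264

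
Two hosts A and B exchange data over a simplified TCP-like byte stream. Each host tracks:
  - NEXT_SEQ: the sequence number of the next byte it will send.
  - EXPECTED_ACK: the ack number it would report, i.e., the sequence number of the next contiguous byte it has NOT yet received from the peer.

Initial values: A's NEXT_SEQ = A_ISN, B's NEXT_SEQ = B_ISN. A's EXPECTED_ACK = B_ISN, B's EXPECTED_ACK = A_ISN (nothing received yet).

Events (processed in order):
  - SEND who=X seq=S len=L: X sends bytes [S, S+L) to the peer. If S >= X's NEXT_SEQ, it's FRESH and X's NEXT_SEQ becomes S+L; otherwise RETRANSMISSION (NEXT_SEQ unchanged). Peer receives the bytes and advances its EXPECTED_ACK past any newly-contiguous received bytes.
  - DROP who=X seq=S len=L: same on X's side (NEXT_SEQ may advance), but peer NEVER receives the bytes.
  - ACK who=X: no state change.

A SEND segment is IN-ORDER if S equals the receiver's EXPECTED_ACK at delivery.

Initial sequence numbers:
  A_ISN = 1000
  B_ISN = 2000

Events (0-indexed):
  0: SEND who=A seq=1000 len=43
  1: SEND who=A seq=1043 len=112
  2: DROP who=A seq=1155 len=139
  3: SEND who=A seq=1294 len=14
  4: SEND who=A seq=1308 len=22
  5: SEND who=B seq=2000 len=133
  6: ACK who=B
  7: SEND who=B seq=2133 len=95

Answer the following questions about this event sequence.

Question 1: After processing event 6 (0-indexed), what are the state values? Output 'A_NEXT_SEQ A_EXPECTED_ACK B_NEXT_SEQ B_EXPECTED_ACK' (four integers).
After event 0: A_seq=1043 A_ack=2000 B_seq=2000 B_ack=1043
After event 1: A_seq=1155 A_ack=2000 B_seq=2000 B_ack=1155
After event 2: A_seq=1294 A_ack=2000 B_seq=2000 B_ack=1155
After event 3: A_seq=1308 A_ack=2000 B_seq=2000 B_ack=1155
After event 4: A_seq=1330 A_ack=2000 B_seq=2000 B_ack=1155
After event 5: A_seq=1330 A_ack=2133 B_seq=2133 B_ack=1155
After event 6: A_seq=1330 A_ack=2133 B_seq=2133 B_ack=1155

1330 2133 2133 1155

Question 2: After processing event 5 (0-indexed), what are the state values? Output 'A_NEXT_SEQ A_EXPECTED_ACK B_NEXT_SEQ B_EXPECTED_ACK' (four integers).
After event 0: A_seq=1043 A_ack=2000 B_seq=2000 B_ack=1043
After event 1: A_seq=1155 A_ack=2000 B_seq=2000 B_ack=1155
After event 2: A_seq=1294 A_ack=2000 B_seq=2000 B_ack=1155
After event 3: A_seq=1308 A_ack=2000 B_seq=2000 B_ack=1155
After event 4: A_seq=1330 A_ack=2000 B_seq=2000 B_ack=1155
After event 5: A_seq=1330 A_ack=2133 B_seq=2133 B_ack=1155

1330 2133 2133 1155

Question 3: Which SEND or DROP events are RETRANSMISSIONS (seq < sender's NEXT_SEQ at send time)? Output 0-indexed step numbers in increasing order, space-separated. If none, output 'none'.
Answer: none

Derivation:
Step 0: SEND seq=1000 -> fresh
Step 1: SEND seq=1043 -> fresh
Step 2: DROP seq=1155 -> fresh
Step 3: SEND seq=1294 -> fresh
Step 4: SEND seq=1308 -> fresh
Step 5: SEND seq=2000 -> fresh
Step 7: SEND seq=2133 -> fresh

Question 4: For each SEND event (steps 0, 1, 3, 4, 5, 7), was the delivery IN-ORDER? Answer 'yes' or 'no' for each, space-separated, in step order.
Step 0: SEND seq=1000 -> in-order
Step 1: SEND seq=1043 -> in-order
Step 3: SEND seq=1294 -> out-of-order
Step 4: SEND seq=1308 -> out-of-order
Step 5: SEND seq=2000 -> in-order
Step 7: SEND seq=2133 -> in-order

Answer: yes yes no no yes yes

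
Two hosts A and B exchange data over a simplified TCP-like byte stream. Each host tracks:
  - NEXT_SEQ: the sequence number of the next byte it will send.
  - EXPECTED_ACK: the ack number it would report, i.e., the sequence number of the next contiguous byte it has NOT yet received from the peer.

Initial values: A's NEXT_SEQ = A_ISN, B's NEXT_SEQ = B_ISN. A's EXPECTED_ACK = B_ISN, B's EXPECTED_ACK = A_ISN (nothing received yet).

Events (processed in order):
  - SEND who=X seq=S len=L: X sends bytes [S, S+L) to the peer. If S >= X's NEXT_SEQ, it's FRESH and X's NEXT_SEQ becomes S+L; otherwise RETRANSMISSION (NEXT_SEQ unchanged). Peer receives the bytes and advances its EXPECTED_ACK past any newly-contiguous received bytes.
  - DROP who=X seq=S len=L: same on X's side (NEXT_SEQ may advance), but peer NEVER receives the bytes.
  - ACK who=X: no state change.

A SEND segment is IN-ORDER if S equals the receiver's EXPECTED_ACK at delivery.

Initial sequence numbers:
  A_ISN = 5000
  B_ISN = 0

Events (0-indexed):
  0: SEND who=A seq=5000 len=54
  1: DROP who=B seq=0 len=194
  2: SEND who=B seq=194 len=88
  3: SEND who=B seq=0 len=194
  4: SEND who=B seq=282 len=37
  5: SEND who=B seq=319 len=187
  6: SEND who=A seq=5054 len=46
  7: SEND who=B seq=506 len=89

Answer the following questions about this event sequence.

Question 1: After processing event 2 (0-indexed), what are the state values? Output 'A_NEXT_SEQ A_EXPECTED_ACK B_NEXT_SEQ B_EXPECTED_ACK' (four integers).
After event 0: A_seq=5054 A_ack=0 B_seq=0 B_ack=5054
After event 1: A_seq=5054 A_ack=0 B_seq=194 B_ack=5054
After event 2: A_seq=5054 A_ack=0 B_seq=282 B_ack=5054

5054 0 282 5054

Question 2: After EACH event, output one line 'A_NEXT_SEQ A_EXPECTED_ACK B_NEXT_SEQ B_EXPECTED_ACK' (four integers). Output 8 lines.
5054 0 0 5054
5054 0 194 5054
5054 0 282 5054
5054 282 282 5054
5054 319 319 5054
5054 506 506 5054
5100 506 506 5100
5100 595 595 5100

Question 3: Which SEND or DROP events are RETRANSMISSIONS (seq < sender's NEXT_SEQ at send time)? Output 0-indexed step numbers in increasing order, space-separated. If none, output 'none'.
Step 0: SEND seq=5000 -> fresh
Step 1: DROP seq=0 -> fresh
Step 2: SEND seq=194 -> fresh
Step 3: SEND seq=0 -> retransmit
Step 4: SEND seq=282 -> fresh
Step 5: SEND seq=319 -> fresh
Step 6: SEND seq=5054 -> fresh
Step 7: SEND seq=506 -> fresh

Answer: 3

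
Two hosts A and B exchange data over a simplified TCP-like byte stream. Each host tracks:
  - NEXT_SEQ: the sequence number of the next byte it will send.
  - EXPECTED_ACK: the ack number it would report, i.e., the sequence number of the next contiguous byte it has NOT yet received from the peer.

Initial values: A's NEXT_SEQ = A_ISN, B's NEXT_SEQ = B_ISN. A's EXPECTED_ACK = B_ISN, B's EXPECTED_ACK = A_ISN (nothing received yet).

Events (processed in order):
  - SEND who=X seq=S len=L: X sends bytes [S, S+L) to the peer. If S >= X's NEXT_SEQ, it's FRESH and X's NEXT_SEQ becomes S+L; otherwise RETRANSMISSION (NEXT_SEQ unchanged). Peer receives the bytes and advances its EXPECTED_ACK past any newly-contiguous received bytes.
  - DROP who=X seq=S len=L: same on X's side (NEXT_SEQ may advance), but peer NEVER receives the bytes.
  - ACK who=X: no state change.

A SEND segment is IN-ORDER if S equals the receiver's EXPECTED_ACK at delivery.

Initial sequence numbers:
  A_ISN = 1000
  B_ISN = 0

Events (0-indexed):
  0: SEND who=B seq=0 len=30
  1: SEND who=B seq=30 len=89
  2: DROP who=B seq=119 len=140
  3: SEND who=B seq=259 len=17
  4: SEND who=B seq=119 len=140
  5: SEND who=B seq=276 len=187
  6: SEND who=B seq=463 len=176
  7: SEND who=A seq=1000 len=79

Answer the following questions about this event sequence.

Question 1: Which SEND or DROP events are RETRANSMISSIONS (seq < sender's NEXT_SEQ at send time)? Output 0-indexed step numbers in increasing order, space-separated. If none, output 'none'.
Step 0: SEND seq=0 -> fresh
Step 1: SEND seq=30 -> fresh
Step 2: DROP seq=119 -> fresh
Step 3: SEND seq=259 -> fresh
Step 4: SEND seq=119 -> retransmit
Step 5: SEND seq=276 -> fresh
Step 6: SEND seq=463 -> fresh
Step 7: SEND seq=1000 -> fresh

Answer: 4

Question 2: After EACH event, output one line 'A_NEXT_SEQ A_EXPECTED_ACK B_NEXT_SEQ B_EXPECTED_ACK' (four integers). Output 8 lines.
1000 30 30 1000
1000 119 119 1000
1000 119 259 1000
1000 119 276 1000
1000 276 276 1000
1000 463 463 1000
1000 639 639 1000
1079 639 639 1079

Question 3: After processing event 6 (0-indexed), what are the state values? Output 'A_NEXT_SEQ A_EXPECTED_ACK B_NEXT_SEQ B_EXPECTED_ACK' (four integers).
After event 0: A_seq=1000 A_ack=30 B_seq=30 B_ack=1000
After event 1: A_seq=1000 A_ack=119 B_seq=119 B_ack=1000
After event 2: A_seq=1000 A_ack=119 B_seq=259 B_ack=1000
After event 3: A_seq=1000 A_ack=119 B_seq=276 B_ack=1000
After event 4: A_seq=1000 A_ack=276 B_seq=276 B_ack=1000
After event 5: A_seq=1000 A_ack=463 B_seq=463 B_ack=1000
After event 6: A_seq=1000 A_ack=639 B_seq=639 B_ack=1000

1000 639 639 1000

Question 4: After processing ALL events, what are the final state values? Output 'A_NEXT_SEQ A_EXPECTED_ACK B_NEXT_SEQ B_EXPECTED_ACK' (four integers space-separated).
After event 0: A_seq=1000 A_ack=30 B_seq=30 B_ack=1000
After event 1: A_seq=1000 A_ack=119 B_seq=119 B_ack=1000
After event 2: A_seq=1000 A_ack=119 B_seq=259 B_ack=1000
After event 3: A_seq=1000 A_ack=119 B_seq=276 B_ack=1000
After event 4: A_seq=1000 A_ack=276 B_seq=276 B_ack=1000
After event 5: A_seq=1000 A_ack=463 B_seq=463 B_ack=1000
After event 6: A_seq=1000 A_ack=639 B_seq=639 B_ack=1000
After event 7: A_seq=1079 A_ack=639 B_seq=639 B_ack=1079

Answer: 1079 639 639 1079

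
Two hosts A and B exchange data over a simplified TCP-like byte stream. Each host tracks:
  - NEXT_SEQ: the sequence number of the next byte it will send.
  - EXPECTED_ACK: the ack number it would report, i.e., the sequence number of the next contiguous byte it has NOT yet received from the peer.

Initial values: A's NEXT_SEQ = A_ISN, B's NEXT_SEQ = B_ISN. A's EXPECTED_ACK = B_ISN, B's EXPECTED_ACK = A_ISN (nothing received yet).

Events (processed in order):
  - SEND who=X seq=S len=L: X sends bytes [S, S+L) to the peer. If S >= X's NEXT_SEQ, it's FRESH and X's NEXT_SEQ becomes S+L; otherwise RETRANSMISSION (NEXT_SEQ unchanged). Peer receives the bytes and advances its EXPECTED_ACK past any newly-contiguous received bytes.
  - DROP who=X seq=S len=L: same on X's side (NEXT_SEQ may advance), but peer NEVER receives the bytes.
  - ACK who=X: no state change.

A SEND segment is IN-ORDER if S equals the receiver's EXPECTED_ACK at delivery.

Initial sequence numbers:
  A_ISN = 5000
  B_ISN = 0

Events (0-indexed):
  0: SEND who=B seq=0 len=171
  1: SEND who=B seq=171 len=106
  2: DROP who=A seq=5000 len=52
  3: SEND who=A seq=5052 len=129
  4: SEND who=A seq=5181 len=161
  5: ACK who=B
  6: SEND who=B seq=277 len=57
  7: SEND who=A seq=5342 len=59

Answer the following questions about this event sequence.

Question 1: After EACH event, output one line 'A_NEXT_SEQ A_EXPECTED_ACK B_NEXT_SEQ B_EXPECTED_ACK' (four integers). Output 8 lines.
5000 171 171 5000
5000 277 277 5000
5052 277 277 5000
5181 277 277 5000
5342 277 277 5000
5342 277 277 5000
5342 334 334 5000
5401 334 334 5000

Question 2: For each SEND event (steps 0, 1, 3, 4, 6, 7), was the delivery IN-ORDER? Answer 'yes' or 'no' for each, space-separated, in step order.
Step 0: SEND seq=0 -> in-order
Step 1: SEND seq=171 -> in-order
Step 3: SEND seq=5052 -> out-of-order
Step 4: SEND seq=5181 -> out-of-order
Step 6: SEND seq=277 -> in-order
Step 7: SEND seq=5342 -> out-of-order

Answer: yes yes no no yes no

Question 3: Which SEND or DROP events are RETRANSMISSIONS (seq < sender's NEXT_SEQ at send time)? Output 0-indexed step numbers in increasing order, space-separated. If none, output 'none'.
Step 0: SEND seq=0 -> fresh
Step 1: SEND seq=171 -> fresh
Step 2: DROP seq=5000 -> fresh
Step 3: SEND seq=5052 -> fresh
Step 4: SEND seq=5181 -> fresh
Step 6: SEND seq=277 -> fresh
Step 7: SEND seq=5342 -> fresh

Answer: none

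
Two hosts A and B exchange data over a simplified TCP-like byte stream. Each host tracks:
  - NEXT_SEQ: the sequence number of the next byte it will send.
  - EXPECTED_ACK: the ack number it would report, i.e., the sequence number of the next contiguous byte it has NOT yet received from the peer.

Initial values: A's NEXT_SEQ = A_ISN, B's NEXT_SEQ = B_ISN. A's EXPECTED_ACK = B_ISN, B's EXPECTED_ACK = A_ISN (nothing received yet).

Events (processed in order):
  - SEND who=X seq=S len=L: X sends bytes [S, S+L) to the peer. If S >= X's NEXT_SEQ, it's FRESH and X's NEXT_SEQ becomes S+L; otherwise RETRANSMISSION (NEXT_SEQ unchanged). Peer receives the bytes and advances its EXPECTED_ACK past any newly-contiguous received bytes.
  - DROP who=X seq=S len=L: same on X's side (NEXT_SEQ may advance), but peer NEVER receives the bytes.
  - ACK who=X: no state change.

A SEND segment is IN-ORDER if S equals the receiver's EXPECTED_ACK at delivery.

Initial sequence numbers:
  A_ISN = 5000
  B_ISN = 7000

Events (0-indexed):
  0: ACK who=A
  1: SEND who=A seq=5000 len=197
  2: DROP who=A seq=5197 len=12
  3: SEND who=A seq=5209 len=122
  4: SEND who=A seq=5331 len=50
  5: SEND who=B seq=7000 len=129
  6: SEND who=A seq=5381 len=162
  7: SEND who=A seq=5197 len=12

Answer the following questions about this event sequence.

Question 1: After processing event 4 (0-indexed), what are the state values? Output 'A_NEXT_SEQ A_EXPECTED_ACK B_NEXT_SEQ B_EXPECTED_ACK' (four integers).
After event 0: A_seq=5000 A_ack=7000 B_seq=7000 B_ack=5000
After event 1: A_seq=5197 A_ack=7000 B_seq=7000 B_ack=5197
After event 2: A_seq=5209 A_ack=7000 B_seq=7000 B_ack=5197
After event 3: A_seq=5331 A_ack=7000 B_seq=7000 B_ack=5197
After event 4: A_seq=5381 A_ack=7000 B_seq=7000 B_ack=5197

5381 7000 7000 5197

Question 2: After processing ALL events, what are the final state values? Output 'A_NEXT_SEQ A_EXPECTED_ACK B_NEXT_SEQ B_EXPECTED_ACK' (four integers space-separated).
After event 0: A_seq=5000 A_ack=7000 B_seq=7000 B_ack=5000
After event 1: A_seq=5197 A_ack=7000 B_seq=7000 B_ack=5197
After event 2: A_seq=5209 A_ack=7000 B_seq=7000 B_ack=5197
After event 3: A_seq=5331 A_ack=7000 B_seq=7000 B_ack=5197
After event 4: A_seq=5381 A_ack=7000 B_seq=7000 B_ack=5197
After event 5: A_seq=5381 A_ack=7129 B_seq=7129 B_ack=5197
After event 6: A_seq=5543 A_ack=7129 B_seq=7129 B_ack=5197
After event 7: A_seq=5543 A_ack=7129 B_seq=7129 B_ack=5543

Answer: 5543 7129 7129 5543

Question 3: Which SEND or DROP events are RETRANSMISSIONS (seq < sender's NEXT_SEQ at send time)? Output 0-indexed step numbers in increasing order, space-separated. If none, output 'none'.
Step 1: SEND seq=5000 -> fresh
Step 2: DROP seq=5197 -> fresh
Step 3: SEND seq=5209 -> fresh
Step 4: SEND seq=5331 -> fresh
Step 5: SEND seq=7000 -> fresh
Step 6: SEND seq=5381 -> fresh
Step 7: SEND seq=5197 -> retransmit

Answer: 7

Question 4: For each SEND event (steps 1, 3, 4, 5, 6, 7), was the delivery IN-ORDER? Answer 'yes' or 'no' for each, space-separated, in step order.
Step 1: SEND seq=5000 -> in-order
Step 3: SEND seq=5209 -> out-of-order
Step 4: SEND seq=5331 -> out-of-order
Step 5: SEND seq=7000 -> in-order
Step 6: SEND seq=5381 -> out-of-order
Step 7: SEND seq=5197 -> in-order

Answer: yes no no yes no yes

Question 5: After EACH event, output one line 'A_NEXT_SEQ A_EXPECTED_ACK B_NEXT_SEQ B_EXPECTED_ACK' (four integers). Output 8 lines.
5000 7000 7000 5000
5197 7000 7000 5197
5209 7000 7000 5197
5331 7000 7000 5197
5381 7000 7000 5197
5381 7129 7129 5197
5543 7129 7129 5197
5543 7129 7129 5543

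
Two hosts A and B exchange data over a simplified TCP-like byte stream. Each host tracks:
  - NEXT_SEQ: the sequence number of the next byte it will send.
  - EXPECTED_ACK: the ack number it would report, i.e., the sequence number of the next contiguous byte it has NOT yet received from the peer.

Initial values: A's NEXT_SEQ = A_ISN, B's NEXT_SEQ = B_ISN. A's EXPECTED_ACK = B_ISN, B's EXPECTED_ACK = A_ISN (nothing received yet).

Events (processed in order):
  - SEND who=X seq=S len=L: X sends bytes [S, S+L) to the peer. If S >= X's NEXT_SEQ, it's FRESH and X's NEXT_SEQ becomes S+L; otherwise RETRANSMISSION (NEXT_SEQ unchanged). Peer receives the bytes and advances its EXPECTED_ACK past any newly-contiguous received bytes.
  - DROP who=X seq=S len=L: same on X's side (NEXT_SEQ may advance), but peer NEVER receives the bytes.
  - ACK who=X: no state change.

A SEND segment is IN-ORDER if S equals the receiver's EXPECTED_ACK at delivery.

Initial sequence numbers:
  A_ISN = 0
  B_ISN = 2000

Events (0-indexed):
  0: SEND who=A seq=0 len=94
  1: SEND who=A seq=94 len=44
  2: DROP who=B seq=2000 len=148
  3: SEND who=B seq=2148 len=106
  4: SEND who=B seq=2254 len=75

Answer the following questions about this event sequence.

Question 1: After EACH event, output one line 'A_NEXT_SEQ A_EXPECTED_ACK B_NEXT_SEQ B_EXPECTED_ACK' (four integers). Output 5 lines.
94 2000 2000 94
138 2000 2000 138
138 2000 2148 138
138 2000 2254 138
138 2000 2329 138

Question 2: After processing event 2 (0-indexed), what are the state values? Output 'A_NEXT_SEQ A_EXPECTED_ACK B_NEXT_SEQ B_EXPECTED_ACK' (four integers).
After event 0: A_seq=94 A_ack=2000 B_seq=2000 B_ack=94
After event 1: A_seq=138 A_ack=2000 B_seq=2000 B_ack=138
After event 2: A_seq=138 A_ack=2000 B_seq=2148 B_ack=138

138 2000 2148 138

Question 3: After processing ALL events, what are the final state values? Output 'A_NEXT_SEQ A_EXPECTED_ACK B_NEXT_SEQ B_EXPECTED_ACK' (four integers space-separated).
After event 0: A_seq=94 A_ack=2000 B_seq=2000 B_ack=94
After event 1: A_seq=138 A_ack=2000 B_seq=2000 B_ack=138
After event 2: A_seq=138 A_ack=2000 B_seq=2148 B_ack=138
After event 3: A_seq=138 A_ack=2000 B_seq=2254 B_ack=138
After event 4: A_seq=138 A_ack=2000 B_seq=2329 B_ack=138

Answer: 138 2000 2329 138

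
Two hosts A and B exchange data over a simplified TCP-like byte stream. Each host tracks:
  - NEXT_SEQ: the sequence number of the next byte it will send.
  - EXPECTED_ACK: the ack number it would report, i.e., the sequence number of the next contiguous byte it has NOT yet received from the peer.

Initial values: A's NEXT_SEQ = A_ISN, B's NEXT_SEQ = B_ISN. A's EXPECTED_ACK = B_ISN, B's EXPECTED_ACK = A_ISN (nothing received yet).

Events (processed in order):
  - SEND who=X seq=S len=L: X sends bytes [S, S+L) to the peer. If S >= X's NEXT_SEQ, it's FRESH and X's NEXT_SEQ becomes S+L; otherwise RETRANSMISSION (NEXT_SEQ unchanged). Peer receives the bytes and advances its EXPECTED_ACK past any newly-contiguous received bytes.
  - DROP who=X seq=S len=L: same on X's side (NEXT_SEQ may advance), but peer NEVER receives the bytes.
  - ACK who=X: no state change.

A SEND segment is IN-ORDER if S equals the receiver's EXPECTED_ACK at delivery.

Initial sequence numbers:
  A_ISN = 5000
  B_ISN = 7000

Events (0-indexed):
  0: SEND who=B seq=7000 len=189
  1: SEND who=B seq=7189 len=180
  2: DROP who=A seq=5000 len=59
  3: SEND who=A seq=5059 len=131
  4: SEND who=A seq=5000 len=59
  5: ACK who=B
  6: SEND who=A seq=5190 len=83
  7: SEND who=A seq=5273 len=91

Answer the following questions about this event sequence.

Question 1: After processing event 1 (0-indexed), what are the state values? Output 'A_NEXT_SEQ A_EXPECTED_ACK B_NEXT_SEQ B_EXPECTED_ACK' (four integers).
After event 0: A_seq=5000 A_ack=7189 B_seq=7189 B_ack=5000
After event 1: A_seq=5000 A_ack=7369 B_seq=7369 B_ack=5000

5000 7369 7369 5000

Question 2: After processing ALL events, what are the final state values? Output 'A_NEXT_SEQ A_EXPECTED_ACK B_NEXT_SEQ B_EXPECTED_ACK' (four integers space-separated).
Answer: 5364 7369 7369 5364

Derivation:
After event 0: A_seq=5000 A_ack=7189 B_seq=7189 B_ack=5000
After event 1: A_seq=5000 A_ack=7369 B_seq=7369 B_ack=5000
After event 2: A_seq=5059 A_ack=7369 B_seq=7369 B_ack=5000
After event 3: A_seq=5190 A_ack=7369 B_seq=7369 B_ack=5000
After event 4: A_seq=5190 A_ack=7369 B_seq=7369 B_ack=5190
After event 5: A_seq=5190 A_ack=7369 B_seq=7369 B_ack=5190
After event 6: A_seq=5273 A_ack=7369 B_seq=7369 B_ack=5273
After event 7: A_seq=5364 A_ack=7369 B_seq=7369 B_ack=5364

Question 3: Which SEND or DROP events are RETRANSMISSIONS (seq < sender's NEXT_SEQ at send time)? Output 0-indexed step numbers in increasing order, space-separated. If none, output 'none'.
Answer: 4

Derivation:
Step 0: SEND seq=7000 -> fresh
Step 1: SEND seq=7189 -> fresh
Step 2: DROP seq=5000 -> fresh
Step 3: SEND seq=5059 -> fresh
Step 4: SEND seq=5000 -> retransmit
Step 6: SEND seq=5190 -> fresh
Step 7: SEND seq=5273 -> fresh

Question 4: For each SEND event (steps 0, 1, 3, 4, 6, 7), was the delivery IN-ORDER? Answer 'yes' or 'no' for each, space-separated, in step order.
Answer: yes yes no yes yes yes

Derivation:
Step 0: SEND seq=7000 -> in-order
Step 1: SEND seq=7189 -> in-order
Step 3: SEND seq=5059 -> out-of-order
Step 4: SEND seq=5000 -> in-order
Step 6: SEND seq=5190 -> in-order
Step 7: SEND seq=5273 -> in-order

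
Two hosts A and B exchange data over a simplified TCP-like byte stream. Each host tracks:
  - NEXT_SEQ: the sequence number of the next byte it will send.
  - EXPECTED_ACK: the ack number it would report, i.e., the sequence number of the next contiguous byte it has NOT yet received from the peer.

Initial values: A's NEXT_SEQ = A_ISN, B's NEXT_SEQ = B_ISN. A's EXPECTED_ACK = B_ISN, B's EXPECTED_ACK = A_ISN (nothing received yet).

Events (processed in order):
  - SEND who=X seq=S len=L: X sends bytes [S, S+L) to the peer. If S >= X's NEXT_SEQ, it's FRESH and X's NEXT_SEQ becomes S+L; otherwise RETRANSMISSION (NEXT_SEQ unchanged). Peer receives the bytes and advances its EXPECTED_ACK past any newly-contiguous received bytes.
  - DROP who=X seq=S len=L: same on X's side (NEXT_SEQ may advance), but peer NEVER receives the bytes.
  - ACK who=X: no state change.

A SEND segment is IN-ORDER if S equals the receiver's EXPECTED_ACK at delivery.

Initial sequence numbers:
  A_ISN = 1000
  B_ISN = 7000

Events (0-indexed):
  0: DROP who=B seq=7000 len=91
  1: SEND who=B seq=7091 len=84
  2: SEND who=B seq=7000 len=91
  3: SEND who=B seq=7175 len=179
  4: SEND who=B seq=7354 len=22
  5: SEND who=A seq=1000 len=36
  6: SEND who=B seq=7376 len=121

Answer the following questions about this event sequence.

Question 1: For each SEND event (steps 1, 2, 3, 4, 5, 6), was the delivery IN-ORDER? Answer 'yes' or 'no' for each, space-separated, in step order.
Step 1: SEND seq=7091 -> out-of-order
Step 2: SEND seq=7000 -> in-order
Step 3: SEND seq=7175 -> in-order
Step 4: SEND seq=7354 -> in-order
Step 5: SEND seq=1000 -> in-order
Step 6: SEND seq=7376 -> in-order

Answer: no yes yes yes yes yes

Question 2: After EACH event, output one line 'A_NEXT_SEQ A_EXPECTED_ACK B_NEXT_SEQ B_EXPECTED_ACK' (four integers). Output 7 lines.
1000 7000 7091 1000
1000 7000 7175 1000
1000 7175 7175 1000
1000 7354 7354 1000
1000 7376 7376 1000
1036 7376 7376 1036
1036 7497 7497 1036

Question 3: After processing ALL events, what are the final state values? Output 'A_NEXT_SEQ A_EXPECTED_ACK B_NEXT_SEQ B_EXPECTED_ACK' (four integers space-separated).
Answer: 1036 7497 7497 1036

Derivation:
After event 0: A_seq=1000 A_ack=7000 B_seq=7091 B_ack=1000
After event 1: A_seq=1000 A_ack=7000 B_seq=7175 B_ack=1000
After event 2: A_seq=1000 A_ack=7175 B_seq=7175 B_ack=1000
After event 3: A_seq=1000 A_ack=7354 B_seq=7354 B_ack=1000
After event 4: A_seq=1000 A_ack=7376 B_seq=7376 B_ack=1000
After event 5: A_seq=1036 A_ack=7376 B_seq=7376 B_ack=1036
After event 6: A_seq=1036 A_ack=7497 B_seq=7497 B_ack=1036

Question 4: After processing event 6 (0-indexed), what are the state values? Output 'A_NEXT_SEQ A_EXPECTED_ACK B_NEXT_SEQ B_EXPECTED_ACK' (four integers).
After event 0: A_seq=1000 A_ack=7000 B_seq=7091 B_ack=1000
After event 1: A_seq=1000 A_ack=7000 B_seq=7175 B_ack=1000
After event 2: A_seq=1000 A_ack=7175 B_seq=7175 B_ack=1000
After event 3: A_seq=1000 A_ack=7354 B_seq=7354 B_ack=1000
After event 4: A_seq=1000 A_ack=7376 B_seq=7376 B_ack=1000
After event 5: A_seq=1036 A_ack=7376 B_seq=7376 B_ack=1036
After event 6: A_seq=1036 A_ack=7497 B_seq=7497 B_ack=1036

1036 7497 7497 1036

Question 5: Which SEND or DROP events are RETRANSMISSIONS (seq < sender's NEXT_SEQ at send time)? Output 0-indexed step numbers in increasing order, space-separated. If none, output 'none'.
Step 0: DROP seq=7000 -> fresh
Step 1: SEND seq=7091 -> fresh
Step 2: SEND seq=7000 -> retransmit
Step 3: SEND seq=7175 -> fresh
Step 4: SEND seq=7354 -> fresh
Step 5: SEND seq=1000 -> fresh
Step 6: SEND seq=7376 -> fresh

Answer: 2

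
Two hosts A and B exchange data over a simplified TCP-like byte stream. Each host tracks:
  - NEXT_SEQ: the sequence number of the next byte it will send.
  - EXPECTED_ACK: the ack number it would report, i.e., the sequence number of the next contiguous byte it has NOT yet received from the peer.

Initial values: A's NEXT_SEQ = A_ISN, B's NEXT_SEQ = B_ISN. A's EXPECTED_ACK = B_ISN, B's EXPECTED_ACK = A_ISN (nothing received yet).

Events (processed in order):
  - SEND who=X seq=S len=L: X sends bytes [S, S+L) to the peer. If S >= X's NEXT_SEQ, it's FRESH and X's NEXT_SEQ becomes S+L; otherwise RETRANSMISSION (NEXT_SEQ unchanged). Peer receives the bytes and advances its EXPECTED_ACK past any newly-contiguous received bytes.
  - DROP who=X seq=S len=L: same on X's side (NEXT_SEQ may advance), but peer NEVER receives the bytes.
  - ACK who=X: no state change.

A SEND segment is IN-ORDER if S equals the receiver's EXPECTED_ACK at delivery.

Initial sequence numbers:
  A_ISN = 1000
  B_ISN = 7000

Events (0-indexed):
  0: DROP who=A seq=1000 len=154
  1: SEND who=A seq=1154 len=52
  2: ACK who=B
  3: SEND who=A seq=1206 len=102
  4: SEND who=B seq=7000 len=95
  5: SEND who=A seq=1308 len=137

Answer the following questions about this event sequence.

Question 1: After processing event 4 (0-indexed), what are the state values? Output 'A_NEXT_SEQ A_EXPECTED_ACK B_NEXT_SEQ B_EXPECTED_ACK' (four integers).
After event 0: A_seq=1154 A_ack=7000 B_seq=7000 B_ack=1000
After event 1: A_seq=1206 A_ack=7000 B_seq=7000 B_ack=1000
After event 2: A_seq=1206 A_ack=7000 B_seq=7000 B_ack=1000
After event 3: A_seq=1308 A_ack=7000 B_seq=7000 B_ack=1000
After event 4: A_seq=1308 A_ack=7095 B_seq=7095 B_ack=1000

1308 7095 7095 1000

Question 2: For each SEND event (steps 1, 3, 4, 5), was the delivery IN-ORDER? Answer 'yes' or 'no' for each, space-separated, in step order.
Step 1: SEND seq=1154 -> out-of-order
Step 3: SEND seq=1206 -> out-of-order
Step 4: SEND seq=7000 -> in-order
Step 5: SEND seq=1308 -> out-of-order

Answer: no no yes no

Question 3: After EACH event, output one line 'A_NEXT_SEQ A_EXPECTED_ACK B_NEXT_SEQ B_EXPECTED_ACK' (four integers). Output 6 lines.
1154 7000 7000 1000
1206 7000 7000 1000
1206 7000 7000 1000
1308 7000 7000 1000
1308 7095 7095 1000
1445 7095 7095 1000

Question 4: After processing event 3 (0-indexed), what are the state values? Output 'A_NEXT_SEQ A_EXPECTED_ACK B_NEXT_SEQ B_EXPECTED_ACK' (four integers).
After event 0: A_seq=1154 A_ack=7000 B_seq=7000 B_ack=1000
After event 1: A_seq=1206 A_ack=7000 B_seq=7000 B_ack=1000
After event 2: A_seq=1206 A_ack=7000 B_seq=7000 B_ack=1000
After event 3: A_seq=1308 A_ack=7000 B_seq=7000 B_ack=1000

1308 7000 7000 1000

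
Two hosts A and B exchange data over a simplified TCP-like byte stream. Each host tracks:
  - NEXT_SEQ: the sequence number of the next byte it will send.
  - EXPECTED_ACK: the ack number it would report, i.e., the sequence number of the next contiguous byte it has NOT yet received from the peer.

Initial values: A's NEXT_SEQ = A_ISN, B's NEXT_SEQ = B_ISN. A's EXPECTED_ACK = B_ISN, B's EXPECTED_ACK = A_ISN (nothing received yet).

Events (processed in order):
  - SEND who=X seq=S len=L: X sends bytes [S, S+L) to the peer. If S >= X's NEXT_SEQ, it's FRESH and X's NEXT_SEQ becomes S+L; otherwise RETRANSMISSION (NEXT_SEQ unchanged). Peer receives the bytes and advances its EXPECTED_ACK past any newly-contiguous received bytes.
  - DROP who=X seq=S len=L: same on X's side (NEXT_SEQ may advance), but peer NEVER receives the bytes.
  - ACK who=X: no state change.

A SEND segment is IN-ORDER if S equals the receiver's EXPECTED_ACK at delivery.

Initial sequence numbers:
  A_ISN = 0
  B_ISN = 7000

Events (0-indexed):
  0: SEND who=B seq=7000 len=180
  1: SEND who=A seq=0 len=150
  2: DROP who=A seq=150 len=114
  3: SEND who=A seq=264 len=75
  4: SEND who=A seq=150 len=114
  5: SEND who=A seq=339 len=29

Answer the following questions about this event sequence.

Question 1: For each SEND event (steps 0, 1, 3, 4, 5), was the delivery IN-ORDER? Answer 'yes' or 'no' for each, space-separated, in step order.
Step 0: SEND seq=7000 -> in-order
Step 1: SEND seq=0 -> in-order
Step 3: SEND seq=264 -> out-of-order
Step 4: SEND seq=150 -> in-order
Step 5: SEND seq=339 -> in-order

Answer: yes yes no yes yes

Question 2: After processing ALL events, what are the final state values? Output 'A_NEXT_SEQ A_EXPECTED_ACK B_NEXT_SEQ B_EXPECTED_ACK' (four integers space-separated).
After event 0: A_seq=0 A_ack=7180 B_seq=7180 B_ack=0
After event 1: A_seq=150 A_ack=7180 B_seq=7180 B_ack=150
After event 2: A_seq=264 A_ack=7180 B_seq=7180 B_ack=150
After event 3: A_seq=339 A_ack=7180 B_seq=7180 B_ack=150
After event 4: A_seq=339 A_ack=7180 B_seq=7180 B_ack=339
After event 5: A_seq=368 A_ack=7180 B_seq=7180 B_ack=368

Answer: 368 7180 7180 368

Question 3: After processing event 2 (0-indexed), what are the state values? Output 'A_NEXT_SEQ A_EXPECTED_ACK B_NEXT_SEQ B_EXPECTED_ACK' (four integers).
After event 0: A_seq=0 A_ack=7180 B_seq=7180 B_ack=0
After event 1: A_seq=150 A_ack=7180 B_seq=7180 B_ack=150
After event 2: A_seq=264 A_ack=7180 B_seq=7180 B_ack=150

264 7180 7180 150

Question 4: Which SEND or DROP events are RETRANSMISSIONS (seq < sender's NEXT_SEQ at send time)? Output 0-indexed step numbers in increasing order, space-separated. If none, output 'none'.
Step 0: SEND seq=7000 -> fresh
Step 1: SEND seq=0 -> fresh
Step 2: DROP seq=150 -> fresh
Step 3: SEND seq=264 -> fresh
Step 4: SEND seq=150 -> retransmit
Step 5: SEND seq=339 -> fresh

Answer: 4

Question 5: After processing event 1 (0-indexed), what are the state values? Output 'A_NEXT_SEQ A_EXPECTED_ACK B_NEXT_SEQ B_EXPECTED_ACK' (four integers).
After event 0: A_seq=0 A_ack=7180 B_seq=7180 B_ack=0
After event 1: A_seq=150 A_ack=7180 B_seq=7180 B_ack=150

150 7180 7180 150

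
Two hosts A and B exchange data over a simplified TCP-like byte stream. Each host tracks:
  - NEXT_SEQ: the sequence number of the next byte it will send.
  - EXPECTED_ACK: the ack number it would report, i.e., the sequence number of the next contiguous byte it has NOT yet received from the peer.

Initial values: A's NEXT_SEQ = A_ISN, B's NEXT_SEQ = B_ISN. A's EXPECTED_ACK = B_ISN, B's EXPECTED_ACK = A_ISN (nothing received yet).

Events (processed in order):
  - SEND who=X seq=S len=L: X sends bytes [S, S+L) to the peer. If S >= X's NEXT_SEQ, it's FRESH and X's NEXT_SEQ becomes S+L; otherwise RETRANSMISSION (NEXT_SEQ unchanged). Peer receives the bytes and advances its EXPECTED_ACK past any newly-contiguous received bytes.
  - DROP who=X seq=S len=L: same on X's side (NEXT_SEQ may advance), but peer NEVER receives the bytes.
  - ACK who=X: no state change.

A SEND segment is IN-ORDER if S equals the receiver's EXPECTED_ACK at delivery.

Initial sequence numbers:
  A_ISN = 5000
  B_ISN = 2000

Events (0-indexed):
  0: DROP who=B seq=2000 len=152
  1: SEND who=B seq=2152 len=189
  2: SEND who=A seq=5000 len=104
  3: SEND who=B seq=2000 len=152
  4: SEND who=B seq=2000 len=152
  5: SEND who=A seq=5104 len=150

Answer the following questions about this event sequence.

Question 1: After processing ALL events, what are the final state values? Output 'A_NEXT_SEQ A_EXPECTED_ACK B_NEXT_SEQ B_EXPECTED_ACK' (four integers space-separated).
Answer: 5254 2341 2341 5254

Derivation:
After event 0: A_seq=5000 A_ack=2000 B_seq=2152 B_ack=5000
After event 1: A_seq=5000 A_ack=2000 B_seq=2341 B_ack=5000
After event 2: A_seq=5104 A_ack=2000 B_seq=2341 B_ack=5104
After event 3: A_seq=5104 A_ack=2341 B_seq=2341 B_ack=5104
After event 4: A_seq=5104 A_ack=2341 B_seq=2341 B_ack=5104
After event 5: A_seq=5254 A_ack=2341 B_seq=2341 B_ack=5254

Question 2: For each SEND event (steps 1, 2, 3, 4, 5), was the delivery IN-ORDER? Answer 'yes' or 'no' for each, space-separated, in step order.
Step 1: SEND seq=2152 -> out-of-order
Step 2: SEND seq=5000 -> in-order
Step 3: SEND seq=2000 -> in-order
Step 4: SEND seq=2000 -> out-of-order
Step 5: SEND seq=5104 -> in-order

Answer: no yes yes no yes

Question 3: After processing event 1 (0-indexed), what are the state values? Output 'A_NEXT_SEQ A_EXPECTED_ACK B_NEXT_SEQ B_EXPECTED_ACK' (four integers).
After event 0: A_seq=5000 A_ack=2000 B_seq=2152 B_ack=5000
After event 1: A_seq=5000 A_ack=2000 B_seq=2341 B_ack=5000

5000 2000 2341 5000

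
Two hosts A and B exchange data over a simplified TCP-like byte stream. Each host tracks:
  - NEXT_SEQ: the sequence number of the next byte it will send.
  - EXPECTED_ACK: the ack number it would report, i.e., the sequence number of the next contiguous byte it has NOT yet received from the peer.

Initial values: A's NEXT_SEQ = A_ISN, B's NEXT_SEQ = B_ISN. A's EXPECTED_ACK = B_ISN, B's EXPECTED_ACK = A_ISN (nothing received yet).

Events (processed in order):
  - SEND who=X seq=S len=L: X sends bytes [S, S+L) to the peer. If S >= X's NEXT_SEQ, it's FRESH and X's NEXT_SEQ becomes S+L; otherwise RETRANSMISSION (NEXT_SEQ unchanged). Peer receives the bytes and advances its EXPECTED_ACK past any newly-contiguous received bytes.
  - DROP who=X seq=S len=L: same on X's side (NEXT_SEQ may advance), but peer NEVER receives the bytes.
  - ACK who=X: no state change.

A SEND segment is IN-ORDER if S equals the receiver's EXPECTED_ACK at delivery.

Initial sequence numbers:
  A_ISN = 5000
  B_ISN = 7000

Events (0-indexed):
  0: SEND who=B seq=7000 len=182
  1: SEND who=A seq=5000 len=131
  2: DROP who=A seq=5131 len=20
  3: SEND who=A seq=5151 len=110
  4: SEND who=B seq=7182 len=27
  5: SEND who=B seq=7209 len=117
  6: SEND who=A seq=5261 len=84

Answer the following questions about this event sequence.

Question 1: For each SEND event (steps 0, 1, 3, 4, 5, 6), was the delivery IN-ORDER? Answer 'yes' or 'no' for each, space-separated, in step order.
Answer: yes yes no yes yes no

Derivation:
Step 0: SEND seq=7000 -> in-order
Step 1: SEND seq=5000 -> in-order
Step 3: SEND seq=5151 -> out-of-order
Step 4: SEND seq=7182 -> in-order
Step 5: SEND seq=7209 -> in-order
Step 6: SEND seq=5261 -> out-of-order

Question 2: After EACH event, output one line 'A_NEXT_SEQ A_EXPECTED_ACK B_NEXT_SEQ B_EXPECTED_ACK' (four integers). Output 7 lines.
5000 7182 7182 5000
5131 7182 7182 5131
5151 7182 7182 5131
5261 7182 7182 5131
5261 7209 7209 5131
5261 7326 7326 5131
5345 7326 7326 5131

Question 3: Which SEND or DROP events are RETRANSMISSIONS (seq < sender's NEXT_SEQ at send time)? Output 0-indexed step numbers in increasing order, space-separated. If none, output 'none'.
Answer: none

Derivation:
Step 0: SEND seq=7000 -> fresh
Step 1: SEND seq=5000 -> fresh
Step 2: DROP seq=5131 -> fresh
Step 3: SEND seq=5151 -> fresh
Step 4: SEND seq=7182 -> fresh
Step 5: SEND seq=7209 -> fresh
Step 6: SEND seq=5261 -> fresh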